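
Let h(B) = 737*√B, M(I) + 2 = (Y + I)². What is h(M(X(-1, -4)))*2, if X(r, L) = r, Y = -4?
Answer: 1474*√23 ≈ 7069.1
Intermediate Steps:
M(I) = -2 + (-4 + I)²
h(M(X(-1, -4)))*2 = (737*√(-2 + (-4 - 1)²))*2 = (737*√(-2 + (-5)²))*2 = (737*√(-2 + 25))*2 = (737*√23)*2 = 1474*√23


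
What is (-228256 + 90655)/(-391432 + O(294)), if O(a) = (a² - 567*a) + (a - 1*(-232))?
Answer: 15289/52352 ≈ 0.29204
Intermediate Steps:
O(a) = 232 + a² - 566*a (O(a) = (a² - 567*a) + (a + 232) = (a² - 567*a) + (232 + a) = 232 + a² - 566*a)
(-228256 + 90655)/(-391432 + O(294)) = (-228256 + 90655)/(-391432 + (232 + 294² - 566*294)) = -137601/(-391432 + (232 + 86436 - 166404)) = -137601/(-391432 - 79736) = -137601/(-471168) = -137601*(-1/471168) = 15289/52352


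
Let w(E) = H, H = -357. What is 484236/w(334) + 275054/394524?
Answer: -2448006787/1805706 ≈ -1355.7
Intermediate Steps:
w(E) = -357
484236/w(334) + 275054/394524 = 484236/(-357) + 275054/394524 = 484236*(-1/357) + 275054*(1/394524) = -161412/119 + 10579/15174 = -2448006787/1805706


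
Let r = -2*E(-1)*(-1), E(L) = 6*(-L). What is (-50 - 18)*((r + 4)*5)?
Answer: -5440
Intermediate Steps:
E(L) = -6*L
r = 12 (r = -(-12)*(-1)*(-1) = -2*6*(-1) = -12*(-1) = 12)
(-50 - 18)*((r + 4)*5) = (-50 - 18)*((12 + 4)*5) = -1088*5 = -68*80 = -5440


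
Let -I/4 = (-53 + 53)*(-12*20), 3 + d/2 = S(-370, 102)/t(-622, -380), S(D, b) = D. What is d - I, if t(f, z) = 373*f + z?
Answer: -696788/116193 ≈ -5.9968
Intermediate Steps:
t(f, z) = z + 373*f
d = -696788/116193 (d = -6 + 2*(-370/(-380 + 373*(-622))) = -6 + 2*(-370/(-380 - 232006)) = -6 + 2*(-370/(-232386)) = -6 + 2*(-370*(-1/232386)) = -6 + 2*(185/116193) = -6 + 370/116193 = -696788/116193 ≈ -5.9968)
I = 0 (I = -4*(-53 + 53)*(-12*20) = -0*(-240) = -4*0 = 0)
d - I = -696788/116193 - 1*0 = -696788/116193 + 0 = -696788/116193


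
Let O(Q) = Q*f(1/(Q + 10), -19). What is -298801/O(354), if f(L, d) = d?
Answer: 298801/6726 ≈ 44.425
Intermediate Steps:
O(Q) = -19*Q (O(Q) = Q*(-19) = -19*Q)
-298801/O(354) = -298801/((-19*354)) = -298801/(-6726) = -298801*(-1/6726) = 298801/6726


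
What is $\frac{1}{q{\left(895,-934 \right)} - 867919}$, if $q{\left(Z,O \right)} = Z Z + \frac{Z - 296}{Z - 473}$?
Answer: $- \frac{422}{28228669} \approx -1.4949 \cdot 10^{-5}$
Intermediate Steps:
$q{\left(Z,O \right)} = Z^{2} + \frac{-296 + Z}{-473 + Z}$
$\frac{1}{q{\left(895,-934 \right)} - 867919} = \frac{1}{\frac{-296 + 895 + 895^{3} - 473 \cdot 895^{2}}{-473 + 895} - 867919} = \frac{1}{\frac{-296 + 895 + 716917375 - 378884825}{422} - 867919} = \frac{1}{\frac{1}{422} \cdot 338033149 - 867919} = \frac{1}{\frac{338033149}{422} - 867919} = \frac{1}{- \frac{28228669}{422}} = - \frac{422}{28228669}$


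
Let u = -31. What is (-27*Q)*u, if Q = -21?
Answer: -17577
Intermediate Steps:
(-27*Q)*u = -27*(-21)*(-31) = 567*(-31) = -17577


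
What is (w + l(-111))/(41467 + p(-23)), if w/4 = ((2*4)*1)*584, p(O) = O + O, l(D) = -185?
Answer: 18503/41421 ≈ 0.44671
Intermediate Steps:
p(O) = 2*O
w = 18688 (w = 4*(((2*4)*1)*584) = 4*((8*1)*584) = 4*(8*584) = 4*4672 = 18688)
(w + l(-111))/(41467 + p(-23)) = (18688 - 185)/(41467 + 2*(-23)) = 18503/(41467 - 46) = 18503/41421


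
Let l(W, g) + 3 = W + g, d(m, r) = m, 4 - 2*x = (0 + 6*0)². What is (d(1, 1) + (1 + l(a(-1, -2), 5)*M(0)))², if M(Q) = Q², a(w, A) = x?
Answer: 4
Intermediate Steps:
x = 2 (x = 2 - (0 + 6*0)²/2 = 2 - (0 + 0)²/2 = 2 - ½*0² = 2 - ½*0 = 2 + 0 = 2)
a(w, A) = 2
l(W, g) = -3 + W + g (l(W, g) = -3 + (W + g) = -3 + W + g)
(d(1, 1) + (1 + l(a(-1, -2), 5)*M(0)))² = (1 + (1 + (-3 + 2 + 5)*0²))² = (1 + (1 + 4*0))² = (1 + (1 + 0))² = (1 + 1)² = 2² = 4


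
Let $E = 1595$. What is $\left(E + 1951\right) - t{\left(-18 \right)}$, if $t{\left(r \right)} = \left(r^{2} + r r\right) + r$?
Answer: $2916$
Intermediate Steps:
$t{\left(r \right)} = r + 2 r^{2}$ ($t{\left(r \right)} = \left(r^{2} + r^{2}\right) + r = 2 r^{2} + r = r + 2 r^{2}$)
$\left(E + 1951\right) - t{\left(-18 \right)} = \left(1595 + 1951\right) - - 18 \left(1 + 2 \left(-18\right)\right) = 3546 - - 18 \left(1 - 36\right) = 3546 - \left(-18\right) \left(-35\right) = 3546 - 630 = 2916$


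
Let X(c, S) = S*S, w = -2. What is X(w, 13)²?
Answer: 28561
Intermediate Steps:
X(c, S) = S²
X(w, 13)² = (13²)² = 169² = 28561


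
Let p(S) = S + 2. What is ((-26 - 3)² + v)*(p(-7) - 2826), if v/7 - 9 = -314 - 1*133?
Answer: 6298975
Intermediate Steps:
p(S) = 2 + S
v = -3066 (v = 63 + 7*(-314 - 1*133) = 63 + 7*(-314 - 133) = 63 + 7*(-447) = 63 - 3129 = -3066)
((-26 - 3)² + v)*(p(-7) - 2826) = ((-26 - 3)² - 3066)*((2 - 7) - 2826) = ((-29)² - 3066)*(-5 - 2826) = (841 - 3066)*(-2831) = -2225*(-2831) = 6298975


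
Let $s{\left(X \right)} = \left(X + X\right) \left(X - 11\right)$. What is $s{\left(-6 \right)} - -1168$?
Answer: $1372$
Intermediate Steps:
$s{\left(X \right)} = 2 X \left(-11 + X\right)$
$s{\left(-6 \right)} - -1168 = 2 \left(-6\right) \left(-11 - 6\right) - -1168 = 2 \left(-6\right) \left(-17\right) + 1168 = 204 + 1168 = 1372$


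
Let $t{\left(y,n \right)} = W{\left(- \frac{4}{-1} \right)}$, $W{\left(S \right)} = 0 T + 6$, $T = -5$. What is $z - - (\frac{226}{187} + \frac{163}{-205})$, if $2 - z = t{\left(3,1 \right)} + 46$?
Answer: $- \frac{1900901}{38335} \approx -49.587$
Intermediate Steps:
$W{\left(S \right)} = 6$ ($W{\left(S \right)} = 0 \left(-5\right) + 6 = 0 + 6 = 6$)
$t{\left(y,n \right)} = 6$
$z = -50$ ($z = 2 - \left(6 + 46\right) = 2 - 52 = -50$)
$z - - (\frac{226}{187} + \frac{163}{-205}) = -50 - - (\frac{226}{187} + \frac{163}{-205}) = -50 - - (226 \cdot \frac{1}{187} + 163 \left(- \frac{1}{205}\right)) = -50 - - (\frac{226}{187} - \frac{163}{205}) = -50 - \left(-1\right) \frac{15849}{38335} = -50 - - \frac{15849}{38335} = -50 + \frac{15849}{38335} = - \frac{1900901}{38335}$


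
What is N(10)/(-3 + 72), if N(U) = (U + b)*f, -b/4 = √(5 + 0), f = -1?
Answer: -10/69 + 4*√5/69 ≈ -0.015300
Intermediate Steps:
b = -4*√5 (b = -4*√(5 + 0) = -4*√5 ≈ -8.9443)
N(U) = -U + 4*√5 (N(U) = (U - 4*√5)*(-1) = -U + 4*√5)
N(10)/(-3 + 72) = (-1*10 + 4*√5)/(-3 + 72) = (-10 + 4*√5)/69 = -10/69 + 4*√5/69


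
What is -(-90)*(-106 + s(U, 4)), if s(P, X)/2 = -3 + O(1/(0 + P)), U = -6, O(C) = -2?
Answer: -10440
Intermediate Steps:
s(P, X) = -10 (s(P, X) = 2*(-3 - 2) = 2*(-5) = -10)
-(-90)*(-106 + s(U, 4)) = -(-90)*(-106 - 10) = -(-90)*(-116) = -1*10440 = -10440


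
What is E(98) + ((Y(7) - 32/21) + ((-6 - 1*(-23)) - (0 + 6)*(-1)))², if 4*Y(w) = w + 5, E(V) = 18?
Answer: 272134/441 ≈ 617.08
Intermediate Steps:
Y(w) = 5/4 + w/4 (Y(w) = (w + 5)/4 = (5 + w)/4 = 5/4 + w/4)
E(98) + ((Y(7) - 32/21) + ((-6 - 1*(-23)) - (0 + 6)*(-1)))² = 18 + (((5/4 + (¼)*7) - 32/21) + ((-6 - 1*(-23)) - (0 + 6)*(-1)))² = 18 + (((5/4 + 7/4) - 32*1/21) + ((-6 + 23) - 6*(-1)))² = 18 + ((3 - 32/21) + (17 - 1*(-6)))² = 18 + (31/21 + (17 + 6))² = 18 + (31/21 + 23)² = 18 + (514/21)² = 18 + 264196/441 = 272134/441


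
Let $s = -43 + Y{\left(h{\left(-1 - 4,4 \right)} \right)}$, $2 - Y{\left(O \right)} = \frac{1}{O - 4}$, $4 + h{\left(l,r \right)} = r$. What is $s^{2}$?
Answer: $\frac{26569}{16} \approx 1660.6$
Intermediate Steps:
$h{\left(l,r \right)} = -4 + r$
$Y{\left(O \right)} = 2 - \frac{1}{-4 + O}$ ($Y{\left(O \right)} = 2 - \frac{1}{O - 4} = 2 - \frac{1}{-4 + O}$)
$s = - \frac{163}{4}$ ($s = -43 + \frac{-9 + 2 \left(-4 + 4\right)}{-4 + \left(-4 + 4\right)} = -43 + \frac{-9 + 2 \cdot 0}{-4 + 0} = -43 + \frac{-9 + 0}{-4} = -43 - - \frac{9}{4} = -43 + \frac{9}{4} = - \frac{163}{4} \approx -40.75$)
$s^{2} = \left(- \frac{163}{4}\right)^{2} = \frac{26569}{16}$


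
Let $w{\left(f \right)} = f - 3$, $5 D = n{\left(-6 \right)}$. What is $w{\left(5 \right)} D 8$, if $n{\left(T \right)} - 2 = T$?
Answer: $- \frac{64}{5} \approx -12.8$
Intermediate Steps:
$n{\left(T \right)} = 2 + T$
$D = - \frac{4}{5}$ ($D = \frac{2 - 6}{5} = \frac{1}{5} \left(-4\right) = - \frac{4}{5} \approx -0.8$)
$w{\left(f \right)} = -3 + f$ ($w{\left(f \right)} = f - 3 = -3 + f$)
$w{\left(5 \right)} D 8 = \left(-3 + 5\right) \left(- \frac{4}{5}\right) 8 = 2 \left(- \frac{4}{5}\right) 8 = \left(- \frac{8}{5}\right) 8 = - \frac{64}{5}$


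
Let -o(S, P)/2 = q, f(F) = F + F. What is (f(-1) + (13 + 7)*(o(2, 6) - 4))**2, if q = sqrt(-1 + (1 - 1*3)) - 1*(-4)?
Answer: 53764 + 19360*I*sqrt(3) ≈ 53764.0 + 33533.0*I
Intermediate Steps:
f(F) = 2*F
q = 4 + I*sqrt(3) (q = sqrt(-1 + (1 - 3)) + 4 = sqrt(-1 - 2) + 4 = sqrt(-3) + 4 = I*sqrt(3) + 4 = 4 + I*sqrt(3) ≈ 4.0 + 1.732*I)
o(S, P) = -8 - 2*I*sqrt(3) (o(S, P) = -2*(4 + I*sqrt(3)) = -8 - 2*I*sqrt(3))
(f(-1) + (13 + 7)*(o(2, 6) - 4))**2 = (2*(-1) + (13 + 7)*((-8 - 2*I*sqrt(3)) - 4))**2 = (-2 + 20*(-12 - 2*I*sqrt(3)))**2 = (-2 + (-240 - 40*I*sqrt(3)))**2 = (-242 - 40*I*sqrt(3))**2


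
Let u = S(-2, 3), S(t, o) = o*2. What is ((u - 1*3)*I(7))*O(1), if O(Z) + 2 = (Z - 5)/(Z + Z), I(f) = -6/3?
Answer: 24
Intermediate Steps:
S(t, o) = 2*o
u = 6 (u = 2*3 = 6)
I(f) = -2 (I(f) = -6*⅓ = -2)
O(Z) = -2 + (-5 + Z)/(2*Z) (O(Z) = -2 + (Z - 5)/(Z + Z) = -2 + (-5 + Z)/((2*Z)) = -2 + (-5 + Z)*(1/(2*Z)) = -2 + (-5 + Z)/(2*Z))
((u - 1*3)*I(7))*O(1) = ((6 - 1*3)*(-2))*((½)*(-5 - 3*1)/1) = ((6 - 3)*(-2))*((½)*1*(-5 - 3)) = (3*(-2))*((½)*1*(-8)) = -6*(-4) = 24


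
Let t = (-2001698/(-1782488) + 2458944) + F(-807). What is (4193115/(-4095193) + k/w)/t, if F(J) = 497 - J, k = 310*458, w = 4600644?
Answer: -4168703318413879120/10327821335407968440299353 ≈ -4.0364e-7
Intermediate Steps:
k = 141980
t = 2192682269361/891244 (t = (-2001698/(-1782488) + 2458944) + (497 - 1*(-807)) = (-2001698*(-1/1782488) + 2458944) + (497 + 807) = (1000849/891244 + 2458944) + 1304 = 2191520087185/891244 + 1304 = 2192682269361/891244 ≈ 2.4602e+6)
(4193115/(-4095193) + k/w)/t = (4193115/(-4095193) + 141980/4600644)/(2192682269361/891244) = (4193115*(-1/4095193) + 141980*(1/4600644))*(891244/2192682269361) = (-4193115/4095193 + 35495/1150161)*(891244/2192682269361) = -4677398465980/4710131276073*891244/2192682269361 = -4168703318413879120/10327821335407968440299353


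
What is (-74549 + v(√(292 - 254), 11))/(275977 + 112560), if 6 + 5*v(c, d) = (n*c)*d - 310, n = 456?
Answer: -373061/1942685 + 5016*√38/1942685 ≈ -0.17612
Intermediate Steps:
v(c, d) = -316/5 + 456*c*d/5 (v(c, d) = -6/5 + ((456*c)*d - 310)/5 = -6/5 + (456*c*d - 310)/5 = -6/5 + (-310 + 456*c*d)/5 = -6/5 + (-62 + 456*c*d/5) = -316/5 + 456*c*d/5)
(-74549 + v(√(292 - 254), 11))/(275977 + 112560) = (-74549 + (-316/5 + (456/5)*√(292 - 254)*11))/(275977 + 112560) = (-74549 + (-316/5 + (456/5)*√38*11))/388537 = (-74549 + (-316/5 + 5016*√38/5))*(1/388537) = (-373061/5 + 5016*√38/5)*(1/388537) = -373061/1942685 + 5016*√38/1942685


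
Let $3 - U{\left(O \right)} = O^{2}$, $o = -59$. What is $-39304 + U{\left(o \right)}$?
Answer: $-42782$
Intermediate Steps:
$U{\left(O \right)} = 3 - O^{2}$
$-39304 + U{\left(o \right)} = -39304 + \left(3 - \left(-59\right)^{2}\right) = -39304 + \left(3 - 3481\right) = -39304 - 3478 = -42782$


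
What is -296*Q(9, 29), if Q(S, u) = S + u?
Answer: -11248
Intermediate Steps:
-296*Q(9, 29) = -296*(9 + 29) = -296*38 = -11248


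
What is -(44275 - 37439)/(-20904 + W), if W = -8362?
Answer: 3418/14633 ≈ 0.23358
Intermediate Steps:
-(44275 - 37439)/(-20904 + W) = -(44275 - 37439)/(-20904 - 8362) = -6836/(-29266) = -6836*(-1)/29266 = -1*(-3418/14633) = 3418/14633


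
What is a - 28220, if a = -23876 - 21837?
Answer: -73933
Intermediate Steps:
a = -45713
a - 28220 = -45713 - 28220 = -73933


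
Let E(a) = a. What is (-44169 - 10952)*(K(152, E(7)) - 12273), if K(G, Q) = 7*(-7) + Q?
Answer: 678815115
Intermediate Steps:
K(G, Q) = -49 + Q
(-44169 - 10952)*(K(152, E(7)) - 12273) = (-44169 - 10952)*((-49 + 7) - 12273) = -55121*(-42 - 12273) = -55121*(-12315) = 678815115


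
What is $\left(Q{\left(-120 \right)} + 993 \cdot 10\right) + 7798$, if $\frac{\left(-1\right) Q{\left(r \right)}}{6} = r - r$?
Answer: $17728$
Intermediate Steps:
$Q{\left(r \right)} = 0$ ($Q{\left(r \right)} = - 6 \left(r - r\right) = \left(-6\right) 0 = 0$)
$\left(Q{\left(-120 \right)} + 993 \cdot 10\right) + 7798 = \left(0 + 993 \cdot 10\right) + 7798 = \left(0 + 9930\right) + 7798 = 9930 + 7798 = 17728$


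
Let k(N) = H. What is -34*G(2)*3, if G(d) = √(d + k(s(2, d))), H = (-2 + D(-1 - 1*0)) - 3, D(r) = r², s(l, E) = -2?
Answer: -102*I*√2 ≈ -144.25*I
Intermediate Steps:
H = -4 (H = (-2 + (-1 - 1*0)²) - 3 = (-2 + (-1 + 0)²) - 3 = (-2 + (-1)²) - 3 = (-2 + 1) - 3 = -1 - 3 = -4)
k(N) = -4
G(d) = √(-4 + d) (G(d) = √(d - 4) = √(-4 + d))
-34*G(2)*3 = -34*√(-4 + 2)*3 = -34*I*√2*3 = -102*I*√2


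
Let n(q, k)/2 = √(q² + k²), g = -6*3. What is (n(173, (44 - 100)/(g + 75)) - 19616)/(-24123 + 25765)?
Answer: -9808/821 + √97242457/46797 ≈ -11.736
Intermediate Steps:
g = -18
n(q, k) = 2*√(k² + q²) (n(q, k) = 2*√(q² + k²) = 2*√(k² + q²))
(n(173, (44 - 100)/(g + 75)) - 19616)/(-24123 + 25765) = (2*√(((44 - 100)/(-18 + 75))² + 173²) - 19616)/(-24123 + 25765) = (2*√((-56/57)² + 29929) - 19616)/1642 = (2*√((-56*1/57)² + 29929) - 19616)*(1/1642) = (2*√((-56/57)² + 29929) - 19616)*(1/1642) = (2*√(3136/3249 + 29929) - 19616)*(1/1642) = (2*√(97242457/3249) - 19616)*(1/1642) = (2*(√97242457/57) - 19616)*(1/1642) = (2*√97242457/57 - 19616)*(1/1642) = (-19616 + 2*√97242457/57)*(1/1642) = -9808/821 + √97242457/46797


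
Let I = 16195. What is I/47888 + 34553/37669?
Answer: 55237159/43997392 ≈ 1.2555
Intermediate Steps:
I/47888 + 34553/37669 = 16195/47888 + 34553/37669 = 16195*(1/47888) + 34553*(1/37669) = 395/1168 + 34553/37669 = 55237159/43997392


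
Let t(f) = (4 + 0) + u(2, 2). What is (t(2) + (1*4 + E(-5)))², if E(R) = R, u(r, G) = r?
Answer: 25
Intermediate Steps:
t(f) = 6 (t(f) = (4 + 0) + 2 = 4 + 2 = 6)
(t(2) + (1*4 + E(-5)))² = (6 + (1*4 - 5))² = (6 + (4 - 5))² = (6 - 1)² = 5² = 25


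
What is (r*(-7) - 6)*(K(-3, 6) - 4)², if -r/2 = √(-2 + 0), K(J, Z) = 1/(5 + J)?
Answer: -147/2 + 343*I*√2/2 ≈ -73.5 + 242.54*I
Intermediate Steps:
r = -2*I*√2 (r = -2*√(-2 + 0) = -2*I*√2 ≈ -2.8284*I)
(r*(-7) - 6)*(K(-3, 6) - 4)² = (-2*I*√2*(-7) - 6)*(1/(5 - 3) - 4)² = (14*I*√2 - 6)*(1/2 - 4)² = (-6 + 14*I*√2)*(½ - 4)² = (-6 + 14*I*√2)*(-7/2)² = (-6 + 14*I*√2)*(49/4) = -147/2 + 343*I*√2/2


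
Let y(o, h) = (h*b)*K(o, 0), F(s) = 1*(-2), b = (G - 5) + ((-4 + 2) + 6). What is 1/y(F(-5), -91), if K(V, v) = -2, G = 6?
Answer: 1/910 ≈ 0.0010989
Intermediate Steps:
b = 5 (b = (6 - 5) + ((-4 + 2) + 6) = 1 + (-2 + 6) = 1 + 4 = 5)
F(s) = -2
y(o, h) = -10*h (y(o, h) = (h*5)*(-2) = (5*h)*(-2) = -10*h)
1/y(F(-5), -91) = 1/(-10*(-91)) = 1/910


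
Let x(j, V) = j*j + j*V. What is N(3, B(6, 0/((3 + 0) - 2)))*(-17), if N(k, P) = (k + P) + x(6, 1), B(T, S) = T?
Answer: -867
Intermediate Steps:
x(j, V) = j**2 + V*j
N(k, P) = 42 + P + k (N(k, P) = (k + P) + 6*(1 + 6) = (P + k) + 6*7 = (P + k) + 42 = 42 + P + k)
N(3, B(6, 0/((3 + 0) - 2)))*(-17) = (42 + 6 + 3)*(-17) = 51*(-17) = -867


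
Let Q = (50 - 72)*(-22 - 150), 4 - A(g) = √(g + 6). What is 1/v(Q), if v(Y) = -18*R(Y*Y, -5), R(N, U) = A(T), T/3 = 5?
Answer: 2/45 + √21/90 ≈ 0.095362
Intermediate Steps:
T = 15 (T = 3*5 = 15)
A(g) = 4 - √(6 + g) (A(g) = 4 - √(g + 6) = 4 - √(6 + g))
R(N, U) = 4 - √21 (R(N, U) = 4 - √(6 + 15) = 4 - √21)
Q = 3784 (Q = -22*(-172) = 3784)
v(Y) = -72 + 18*√21 (v(Y) = -18*(4 - √21) = -72 + 18*√21)
1/v(Q) = 1/(-72 + 18*√21)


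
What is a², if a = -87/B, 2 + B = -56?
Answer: 9/4 ≈ 2.2500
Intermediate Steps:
B = -58 (B = -2 - 56 = -58)
a = 3/2 (a = -87/(-58) = -87*(-1/58) = 3/2 ≈ 1.5000)
a² = (3/2)² = 9/4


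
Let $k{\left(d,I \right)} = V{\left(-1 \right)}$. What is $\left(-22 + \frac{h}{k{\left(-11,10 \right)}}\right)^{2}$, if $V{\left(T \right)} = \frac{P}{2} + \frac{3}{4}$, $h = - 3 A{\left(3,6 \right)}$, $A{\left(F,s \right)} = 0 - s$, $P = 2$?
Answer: $\frac{6724}{49} \approx 137.22$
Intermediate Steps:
$A{\left(F,s \right)} = - s$
$h = 18$ ($h = - 3 \left(\left(-1\right) 6\right) = \left(-3\right) \left(-6\right) = 18$)
$V{\left(T \right)} = \frac{7}{4}$ ($V{\left(T \right)} = \frac{2}{2} + \frac{3}{4} = 2 \cdot \frac{1}{2} + 3 \cdot \frac{1}{4} = 1 + \frac{3}{4} = \frac{7}{4}$)
$k{\left(d,I \right)} = \frac{7}{4}$
$\left(-22 + \frac{h}{k{\left(-11,10 \right)}}\right)^{2} = \left(-22 + \frac{18}{\frac{7}{4}}\right)^{2} = \left(-22 + 18 \cdot \frac{4}{7}\right)^{2} = \left(-22 + \frac{72}{7}\right)^{2} = \left(- \frac{82}{7}\right)^{2} = \frac{6724}{49}$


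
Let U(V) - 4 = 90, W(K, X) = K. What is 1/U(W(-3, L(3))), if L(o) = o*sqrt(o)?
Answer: 1/94 ≈ 0.010638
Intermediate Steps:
L(o) = o**(3/2)
U(V) = 94 (U(V) = 4 + 90 = 94)
1/U(W(-3, L(3))) = 1/94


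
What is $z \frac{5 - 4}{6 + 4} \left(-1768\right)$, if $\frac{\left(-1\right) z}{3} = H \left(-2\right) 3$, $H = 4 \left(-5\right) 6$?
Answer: $381888$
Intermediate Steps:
$H = -120$ ($H = \left(-20\right) 6 = -120$)
$z = -2160$ ($z = - 3 \left(-120\right) \left(-2\right) 3 = - 3 \cdot 240 \cdot 3 = \left(-3\right) 720 = -2160$)
$z \frac{5 - 4}{6 + 4} \left(-1768\right) = - 2160 \frac{5 - 4}{6 + 4} \left(-1768\right) = - 2160 \cdot 1 \cdot \frac{1}{10} \left(-1768\right) = \left(-2160\right) \frac{1}{10} \left(-1768\right) = \left(-216\right) \left(-1768\right) = 381888$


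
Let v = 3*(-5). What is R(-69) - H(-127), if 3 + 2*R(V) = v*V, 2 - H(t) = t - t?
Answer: 514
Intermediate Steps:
H(t) = 2 (H(t) = 2 - (t - t) = 2 - 1*0 = 2 + 0 = 2)
v = -15
R(V) = -3/2 - 15*V/2 (R(V) = -3/2 + (-15*V)/2 = -3/2 - 15*V/2)
R(-69) - H(-127) = (-3/2 - 15/2*(-69)) - 1*2 = (-3/2 + 1035/2) - 2 = 516 - 2 = 514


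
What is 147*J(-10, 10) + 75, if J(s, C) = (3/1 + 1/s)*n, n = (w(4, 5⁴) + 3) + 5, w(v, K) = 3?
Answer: 47643/10 ≈ 4764.3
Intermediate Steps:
n = 11 (n = (3 + 3) + 5 = 6 + 5 = 11)
J(s, C) = 33 + 11/s (J(s, C) = (3/1 + 1/s)*11 = (3*1 + 1/s)*11 = (3 + 1/s)*11 = 33 + 11/s)
147*J(-10, 10) + 75 = 147*(33 + 11/(-10)) + 75 = 147*(33 + 11*(-⅒)) + 75 = 147*(33 - 11/10) + 75 = 147*(319/10) + 75 = 46893/10 + 75 = 47643/10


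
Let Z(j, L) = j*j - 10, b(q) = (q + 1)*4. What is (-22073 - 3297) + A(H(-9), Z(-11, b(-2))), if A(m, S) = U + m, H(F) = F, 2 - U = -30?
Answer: -25347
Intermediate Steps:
U = 32 (U = 2 - 1*(-30) = 2 + 30 = 32)
b(q) = 4 + 4*q (b(q) = (1 + q)*4 = 4 + 4*q)
Z(j, L) = -10 + j² (Z(j, L) = j² - 10 = -10 + j²)
A(m, S) = 32 + m
(-22073 - 3297) + A(H(-9), Z(-11, b(-2))) = (-22073 - 3297) + (32 - 9) = -25370 + 23 = -25347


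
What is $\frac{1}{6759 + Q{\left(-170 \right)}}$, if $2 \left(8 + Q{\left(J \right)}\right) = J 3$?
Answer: $\frac{1}{6496} \approx 0.00015394$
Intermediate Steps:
$Q{\left(J \right)} = -8 + \frac{3 J}{2}$ ($Q{\left(J \right)} = -8 + \frac{J 3}{2} = -8 + \frac{3 J}{2}$)
$\frac{1}{6759 + Q{\left(-170 \right)}} = \frac{1}{6759 + \left(-8 + \frac{3}{2} \left(-170\right)\right)} = \frac{1}{6759 - 263} = \frac{1}{6496}$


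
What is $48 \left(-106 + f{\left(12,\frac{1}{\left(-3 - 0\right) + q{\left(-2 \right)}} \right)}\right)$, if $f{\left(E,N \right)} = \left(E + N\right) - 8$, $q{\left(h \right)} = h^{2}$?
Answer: $-4848$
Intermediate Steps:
$f{\left(E,N \right)} = -8 + E + N$
$48 \left(-106 + f{\left(12,\frac{1}{\left(-3 - 0\right) + q{\left(-2 \right)}} \right)}\right) = 48 \left(-106 + \left(-8 + 12 + \frac{1}{\left(-3 - 0\right) + \left(-2\right)^{2}}\right)\right) = 48 \left(-106 + \left(-8 + 12 + \frac{1}{\left(-3 + 0\right) + 4}\right)\right) = 48 \left(-106 + \left(-8 + 12 + \frac{1}{-3 + 4}\right)\right) = 48 \left(-106 + \left(-8 + 12 + 1^{-1}\right)\right) = 48 \left(-106 + \left(-8 + 12 + 1\right)\right) = 48 \left(-106 + 5\right) = 48 \left(-101\right) = -4848$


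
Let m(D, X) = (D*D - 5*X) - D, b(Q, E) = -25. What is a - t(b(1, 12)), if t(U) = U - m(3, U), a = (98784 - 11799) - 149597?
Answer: -62456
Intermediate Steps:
m(D, X) = D² - D - 5*X (m(D, X) = (D² - 5*X) - D = D² - D - 5*X)
a = -62612 (a = 86985 - 149597 = -62612)
t(U) = -6 + 6*U (t(U) = U - (3² - 1*3 - 5*U) = U - (9 - 3 - 5*U) = U - (6 - 5*U) = U + (-6 + 5*U) = -6 + 6*U)
a - t(b(1, 12)) = -62612 - (-6 + 6*(-25)) = -62612 - (-6 - 150) = -62612 - 1*(-156) = -62612 + 156 = -62456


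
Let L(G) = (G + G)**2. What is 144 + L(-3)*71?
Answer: 2700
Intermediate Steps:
L(G) = 4*G**2 (L(G) = (2*G)**2 = 4*G**2)
144 + L(-3)*71 = 144 + (4*(-3)**2)*71 = 144 + (4*9)*71 = 144 + 36*71 = 144 + 2556 = 2700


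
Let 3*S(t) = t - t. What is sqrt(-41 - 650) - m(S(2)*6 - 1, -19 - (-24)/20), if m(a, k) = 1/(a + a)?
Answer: 1/2 + I*sqrt(691) ≈ 0.5 + 26.287*I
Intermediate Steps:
S(t) = 0 (S(t) = (t - t)/3 = (1/3)*0 = 0)
m(a, k) = 1/(2*a)
sqrt(-41 - 650) - m(S(2)*6 - 1, -19 - (-24)/20) = sqrt(-41 - 650) - 1/(2*(0*6 - 1)) = sqrt(-691) - 1/(2*(0 - 1)) = I*sqrt(691) - 1/(2*(-1)) = I*sqrt(691) - (-1)/2 = I*sqrt(691) - 1*(-1/2) = I*sqrt(691) + 1/2 = 1/2 + I*sqrt(691)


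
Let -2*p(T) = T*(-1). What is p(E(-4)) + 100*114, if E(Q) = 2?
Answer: 11401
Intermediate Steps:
p(T) = T/2 (p(T) = -T*(-1)/2 = -(-1)*T/2 = T/2)
p(E(-4)) + 100*114 = (½)*2 + 100*114 = 1 + 11400 = 11401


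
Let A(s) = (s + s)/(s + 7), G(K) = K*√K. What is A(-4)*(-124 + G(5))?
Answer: 992/3 - 40*√5/3 ≈ 300.85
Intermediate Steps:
G(K) = K^(3/2)
A(s) = 2*s/(7 + s) (A(s) = (2*s)/(7 + s) = 2*s/(7 + s))
A(-4)*(-124 + G(5)) = (2*(-4)/(7 - 4))*(-124 + 5^(3/2)) = (2*(-4)/3)*(-124 + 5*√5) = (2*(-4)*(⅓))*(-124 + 5*√5) = -8*(-124 + 5*√5)/3 = 992/3 - 40*√5/3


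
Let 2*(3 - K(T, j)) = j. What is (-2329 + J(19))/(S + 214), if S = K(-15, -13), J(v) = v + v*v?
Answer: -3898/447 ≈ -8.7204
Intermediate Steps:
J(v) = v + v²
K(T, j) = 3 - j/2
S = 19/2 (S = 3 - ½*(-13) = 3 + 13/2 = 19/2 ≈ 9.5000)
(-2329 + J(19))/(S + 214) = (-2329 + 19*(1 + 19))/(19/2 + 214) = (-2329 + 19*20)/(447/2) = (-2329 + 380)*(2/447) = -1949*2/447 = -3898/447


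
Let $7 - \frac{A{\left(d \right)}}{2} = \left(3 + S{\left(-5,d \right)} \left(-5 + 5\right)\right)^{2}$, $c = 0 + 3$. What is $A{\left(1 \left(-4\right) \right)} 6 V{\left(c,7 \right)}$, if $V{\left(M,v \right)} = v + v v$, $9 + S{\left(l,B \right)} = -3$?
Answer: $-1344$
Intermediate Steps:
$S{\left(l,B \right)} = -12$ ($S{\left(l,B \right)} = -9 - 3 = -12$)
$c = 3$
$V{\left(M,v \right)} = v + v^{2}$
$A{\left(d \right)} = -4$ ($A{\left(d \right)} = 14 - 2 \left(3 - 12 \left(-5 + 5\right)\right)^{2} = 14 - 2 \left(3 - 0\right)^{2} = 14 - 2 \left(3 + 0\right)^{2} = 14 - 2 \cdot 3^{2} = 14 - 18 = -4$)
$A{\left(1 \left(-4\right) \right)} 6 V{\left(c,7 \right)} = \left(-4\right) 6 \cdot 7 \left(1 + 7\right) = - 24 \cdot 7 \cdot 8 = \left(-24\right) 56 = -1344$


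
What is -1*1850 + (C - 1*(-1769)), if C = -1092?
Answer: -1173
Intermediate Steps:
-1*1850 + (C - 1*(-1769)) = -1*1850 + (-1092 - 1*(-1769)) = -1850 + (-1092 + 1769) = -1850 + 677 = -1173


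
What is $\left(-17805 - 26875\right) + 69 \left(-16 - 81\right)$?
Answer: $-51373$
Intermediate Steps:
$\left(-17805 - 26875\right) + 69 \left(-16 - 81\right) = -44680 + 69 \left(-97\right) = -44680 - 6693 = -51373$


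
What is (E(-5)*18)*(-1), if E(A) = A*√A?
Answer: 90*I*√5 ≈ 201.25*I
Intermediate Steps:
E(A) = A^(3/2)
(E(-5)*18)*(-1) = ((-5)^(3/2)*18)*(-1) = (-5*I*√5*18)*(-1) = -90*I*√5*(-1) = 90*I*√5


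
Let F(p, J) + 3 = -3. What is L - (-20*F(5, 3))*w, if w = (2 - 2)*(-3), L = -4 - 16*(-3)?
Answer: 44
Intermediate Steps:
F(p, J) = -6 (F(p, J) = -3 - 3 = -6)
L = 44 (L = -4 + 48 = 44)
w = 0 (w = 0*(-3) = 0)
L - (-20*F(5, 3))*w = 44 - (-20*(-6))*0 = 44 - 120*0 = 44 - 1*0 = 44 + 0 = 44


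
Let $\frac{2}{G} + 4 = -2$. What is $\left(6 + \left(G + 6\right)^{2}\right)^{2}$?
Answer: $\frac{117649}{81} \approx 1452.5$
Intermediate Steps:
$G = - \frac{1}{3}$ ($G = \frac{2}{-4 - 2} = \frac{2}{-6} = 2 \left(- \frac{1}{6}\right) = - \frac{1}{3} \approx -0.33333$)
$\left(6 + \left(G + 6\right)^{2}\right)^{2} = \left(6 + \left(- \frac{1}{3} + 6\right)^{2}\right)^{2} = \left(6 + \left(\frac{17}{3}\right)^{2}\right)^{2} = \left(6 + \frac{289}{9}\right)^{2} = \left(\frac{343}{9}\right)^{2} = \frac{117649}{81}$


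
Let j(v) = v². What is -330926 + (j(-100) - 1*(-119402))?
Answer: -201524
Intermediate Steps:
-330926 + (j(-100) - 1*(-119402)) = -330926 + ((-100)² - 1*(-119402)) = -330926 + (10000 + 119402) = -330926 + 129402 = -201524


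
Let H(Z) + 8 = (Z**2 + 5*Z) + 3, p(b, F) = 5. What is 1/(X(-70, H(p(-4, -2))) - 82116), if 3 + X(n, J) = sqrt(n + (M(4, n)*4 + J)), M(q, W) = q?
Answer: -27373/2247843390 - I/2247843390 ≈ -1.2177e-5 - 4.4487e-10*I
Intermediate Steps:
H(Z) = -5 + Z**2 + 5*Z (H(Z) = -8 + ((Z**2 + 5*Z) + 3) = -8 + (3 + Z**2 + 5*Z) = -5 + Z**2 + 5*Z)
X(n, J) = -3 + sqrt(16 + J + n) (X(n, J) = -3 + sqrt(n + (4*4 + J)) = -3 + sqrt(n + (16 + J)) = -3 + sqrt(16 + J + n))
1/(X(-70, H(p(-4, -2))) - 82116) = 1/((-3 + sqrt(16 + (-5 + 5**2 + 5*5) - 70)) - 82116) = 1/((-3 + sqrt(16 + (-5 + 25 + 25) - 70)) - 82116) = 1/((-3 + sqrt(16 + 45 - 70)) - 82116) = 1/((-3 + sqrt(-9)) - 82116) = 1/((-3 + 3*I) - 82116) = 1/(-82119 + 3*I) = (-82119 - 3*I)/6743530170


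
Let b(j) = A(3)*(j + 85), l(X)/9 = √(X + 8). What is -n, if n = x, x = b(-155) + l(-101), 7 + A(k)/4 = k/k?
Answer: -1680 - 9*I*√93 ≈ -1680.0 - 86.793*I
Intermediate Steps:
l(X) = 9*√(8 + X) (l(X) = 9*√(X + 8) = 9*√(8 + X))
A(k) = -24 (A(k) = -28 + 4*(k/k) = -28 + 4*1 = -28 + 4 = -24)
b(j) = -2040 - 24*j (b(j) = -24*(j + 85) = -24*(85 + j) = -2040 - 24*j)
x = 1680 + 9*I*√93 (x = (-2040 - 24*(-155)) + 9*√(8 - 101) = (-2040 + 3720) + 9*√(-93) = 1680 + 9*(I*√93) = 1680 + 9*I*√93 ≈ 1680.0 + 86.793*I)
n = 1680 + 9*I*√93 ≈ 1680.0 + 86.793*I
-n = -(1680 + 9*I*√93) = -1680 - 9*I*√93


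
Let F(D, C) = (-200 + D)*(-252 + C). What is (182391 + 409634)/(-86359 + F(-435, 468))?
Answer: -592025/223519 ≈ -2.6487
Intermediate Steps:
F(D, C) = (-252 + C)*(-200 + D)
(182391 + 409634)/(-86359 + F(-435, 468)) = (182391 + 409634)/(-86359 + (50400 - 252*(-435) - 200*468 + 468*(-435))) = 592025/(-86359 + (50400 + 109620 - 93600 - 203580)) = 592025/(-86359 - 137160) = 592025/(-223519) = 592025*(-1/223519) = -592025/223519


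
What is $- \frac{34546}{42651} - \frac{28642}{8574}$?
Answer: $- \frac{252967891}{60948279} \approx -4.1505$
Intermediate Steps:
$- \frac{34546}{42651} - \frac{28642}{8574} = \left(-34546\right) \frac{1}{42651} - \frac{14321}{4287} = - \frac{34546}{42651} - \frac{14321}{4287} = - \frac{252967891}{60948279}$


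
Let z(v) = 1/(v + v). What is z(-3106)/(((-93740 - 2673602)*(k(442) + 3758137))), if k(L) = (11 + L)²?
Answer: 1/68132805053414384 ≈ 1.4677e-17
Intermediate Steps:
z(v) = 1/(2*v)
z(-3106)/(((-93740 - 2673602)*(k(442) + 3758137))) = ((½)/(-3106))/(((-93740 - 2673602)*((11 + 442)² + 3758137))) = ((½)*(-1/3106))/((-2767342*(453² + 3758137))) = -(-1/(2767342*(205209 + 3758137)))/6212 = -1/(6212*((-2767342*3963346))) = -1/6212/(-10967933846332) = -1/6212*(-1/10967933846332) = 1/68132805053414384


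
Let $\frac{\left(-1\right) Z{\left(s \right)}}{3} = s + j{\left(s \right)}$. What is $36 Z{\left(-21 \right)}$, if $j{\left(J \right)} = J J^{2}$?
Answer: $1002456$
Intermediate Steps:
$j{\left(J \right)} = J^{3}$
$Z{\left(s \right)} = - 3 s - 3 s^{3}$ ($Z{\left(s \right)} = - 3 \left(s + s^{3}\right) = - 3 s - 3 s^{3}$)
$36 Z{\left(-21 \right)} = 36 \cdot 3 \left(-21\right) \left(-1 - \left(-21\right)^{2}\right) = 36 \cdot 3 \left(-21\right) \left(-1 - 441\right) = 36 \cdot 3 \left(-21\right) \left(-442\right) = 36 \cdot 27846 = 1002456$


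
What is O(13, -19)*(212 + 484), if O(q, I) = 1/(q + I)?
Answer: -116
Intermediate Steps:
O(q, I) = 1/(I + q)
O(13, -19)*(212 + 484) = (212 + 484)/(-19 + 13) = 696/(-6) = -⅙*696 = -116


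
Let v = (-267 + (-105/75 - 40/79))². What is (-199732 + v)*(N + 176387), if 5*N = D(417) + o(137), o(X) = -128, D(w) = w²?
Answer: -20988209595236096/780125 ≈ -2.6904e+10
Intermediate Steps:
v = 11282263524/156025 (v = (-267 + (-105*1/75 - 40*1/79))² = (-267 + (-7/5 - 40/79))² = (-267 - 753/395)² = (-106218/395)² = 11282263524/156025 ≈ 72311.)
N = 173761/5 (N = (417² - 128)/5 = (173889 - 128)/5 = (⅕)*173761 = 173761/5 ≈ 34752.)
(-199732 + v)*(N + 176387) = (-199732 + 11282263524/156025)*(173761/5 + 176387) = -19880921776/156025*1055696/5 = -20988209595236096/780125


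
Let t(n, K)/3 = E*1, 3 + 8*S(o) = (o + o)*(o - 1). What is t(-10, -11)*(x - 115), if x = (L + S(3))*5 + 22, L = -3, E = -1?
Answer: 2457/8 ≈ 307.13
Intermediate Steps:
S(o) = -3/8 + o*(-1 + o)/4 (S(o) = -3/8 + ((o + o)*(o - 1))/8 = -3/8 + ((2*o)*(-1 + o))/8 = -3/8 + (2*o*(-1 + o))/8 = -3/8 + o*(-1 + o)/4)
t(n, K) = -3 (t(n, K) = 3*(-1*1) = 3*(-1) = -3)
x = 101/8 (x = (-3 + (-3/8 - 1/4*3 + (1/4)*3**2))*5 + 22 = (-3 + (-3/8 - 3/4 + (1/4)*9))*5 + 22 = (-3 + (-3/8 - 3/4 + 9/4))*5 + 22 = (-3 + 9/8)*5 + 22 = -15/8*5 + 22 = -75/8 + 22 = 101/8 ≈ 12.625)
t(-10, -11)*(x - 115) = -3*(101/8 - 115) = -3*(-819/8) = 2457/8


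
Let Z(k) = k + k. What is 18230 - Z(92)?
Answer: 18046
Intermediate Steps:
Z(k) = 2*k
18230 - Z(92) = 18230 - 2*92 = 18230 - 1*184 = 18230 - 184 = 18046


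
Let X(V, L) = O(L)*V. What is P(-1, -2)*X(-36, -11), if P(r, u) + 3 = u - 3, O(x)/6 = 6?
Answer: 10368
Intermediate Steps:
O(x) = 36 (O(x) = 6*6 = 36)
P(r, u) = -6 + u (P(r, u) = -3 + (u - 3) = -3 + (-3 + u) = -6 + u)
X(V, L) = 36*V
P(-1, -2)*X(-36, -11) = (-6 - 2)*(36*(-36)) = -8*(-1296) = 10368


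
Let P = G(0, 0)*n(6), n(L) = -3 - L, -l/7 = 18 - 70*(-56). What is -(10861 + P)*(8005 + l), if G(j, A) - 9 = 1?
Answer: 210691531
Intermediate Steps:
G(j, A) = 10 (G(j, A) = 9 + 1 = 10)
l = -27566 (l = -7*(18 - 70*(-56)) = -7*(18 + 3920) = -7*3938 = -27566)
P = -90 (P = 10*(-3 - 1*6) = 10*(-3 - 6) = 10*(-9) = -90)
-(10861 + P)*(8005 + l) = -(10861 - 90)*(8005 - 27566) = -10771*(-19561) = -1*(-210691531) = 210691531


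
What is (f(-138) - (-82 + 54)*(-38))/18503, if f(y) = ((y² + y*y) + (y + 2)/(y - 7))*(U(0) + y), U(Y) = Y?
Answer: -762313928/2682935 ≈ -284.13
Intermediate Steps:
f(y) = y*(2*y² + (2 + y)/(-7 + y)) (f(y) = ((y² + y*y) + (y + 2)/(y - 7))*(0 + y) = ((y² + y²) + (2 + y)/(-7 + y))*y = (2*y² + (2 + y)/(-7 + y))*y = y*(2*y² + (2 + y)/(-7 + y)))
(f(-138) - (-82 + 54)*(-38))/18503 = (-138*(2 - 138 - 14*(-138)² + 2*(-138)³)/(-7 - 138) - (-82 + 54)*(-38))/18503 = (-138*(2 - 138 - 14*19044 + 2*(-2628072))/(-145) - (-28)*(-38))*(1/18503) = (-138*(-1/145)*(2 - 138 - 266616 - 5256144) - 1*1064)*(1/18503) = (-138*(-1/145)*(-5522896) - 1064)*(1/18503) = (-762159648/145 - 1064)*(1/18503) = -762313928/145*1/18503 = -762313928/2682935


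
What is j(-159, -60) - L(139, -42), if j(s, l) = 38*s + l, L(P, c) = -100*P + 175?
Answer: 7623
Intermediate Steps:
L(P, c) = 175 - 100*P
j(s, l) = l + 38*s
j(-159, -60) - L(139, -42) = (-60 + 38*(-159)) - (175 - 100*139) = (-60 - 6042) - (175 - 13900) = -6102 - 1*(-13725) = -6102 + 13725 = 7623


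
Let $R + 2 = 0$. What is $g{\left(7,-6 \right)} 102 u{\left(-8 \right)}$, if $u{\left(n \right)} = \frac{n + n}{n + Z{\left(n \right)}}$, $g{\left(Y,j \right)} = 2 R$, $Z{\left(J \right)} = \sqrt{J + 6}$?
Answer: $- \frac{8704}{11} - \frac{1088 i \sqrt{2}}{11} \approx -791.27 - 139.88 i$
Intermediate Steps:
$R = -2$ ($R = -2 + 0 = -2$)
$Z{\left(J \right)} = \sqrt{6 + J}$
$g{\left(Y,j \right)} = -4$ ($g{\left(Y,j \right)} = 2 \left(-2\right) = -4$)
$u{\left(n \right)} = \frac{2 n}{n + \sqrt{6 + n}}$ ($u{\left(n \right)} = \frac{n + n}{n + \sqrt{6 + n}} = \frac{2 n}{n + \sqrt{6 + n}}$)
$g{\left(7,-6 \right)} 102 u{\left(-8 \right)} = \left(-4\right) 102 \cdot 2 \left(-8\right) \frac{1}{-8 + \sqrt{6 - 8}} = - 408 \cdot 2 \left(-8\right) \frac{1}{-8 + \sqrt{-2}} = - 408 \cdot 2 \left(-8\right) \frac{1}{-8 + i \sqrt{2}} = - 408 \left(- \frac{16}{-8 + i \sqrt{2}}\right) = \frac{6528}{-8 + i \sqrt{2}}$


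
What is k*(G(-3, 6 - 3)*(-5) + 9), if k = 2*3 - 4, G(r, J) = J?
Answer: -12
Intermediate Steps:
k = 2 (k = 6 - 4 = 2)
k*(G(-3, 6 - 3)*(-5) + 9) = 2*((6 - 3)*(-5) + 9) = 2*(3*(-5) + 9) = 2*(-15 + 9) = 2*(-6) = -12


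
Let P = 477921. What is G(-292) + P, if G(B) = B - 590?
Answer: 477039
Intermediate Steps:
G(B) = -590 + B
G(-292) + P = (-590 - 292) + 477921 = -882 + 477921 = 477039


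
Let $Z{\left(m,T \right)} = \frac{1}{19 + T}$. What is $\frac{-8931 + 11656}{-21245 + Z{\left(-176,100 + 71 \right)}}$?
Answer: $- \frac{517750}{4036549} \approx -0.12827$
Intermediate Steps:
$\frac{-8931 + 11656}{-21245 + Z{\left(-176,100 + 71 \right)}} = \frac{-8931 + 11656}{-21245 + \frac{1}{19 + \left(100 + 71\right)}} = \frac{2725}{-21245 + \frac{1}{19 + 171}} = \frac{2725}{-21245 + \frac{1}{190}} = \frac{2725}{- \frac{4036549}{190}} = 2725 \left(- \frac{190}{4036549}\right) = - \frac{517750}{4036549}$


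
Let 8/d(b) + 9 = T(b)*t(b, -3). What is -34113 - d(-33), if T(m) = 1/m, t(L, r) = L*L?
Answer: -716369/21 ≈ -34113.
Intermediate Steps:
t(L, r) = L**2
d(b) = 8/(-9 + b) (d(b) = 8/(-9 + b**2/b) = 8/(-9 + b))
-34113 - d(-33) = -34113 - 8/(-9 - 33) = -34113 - 8/(-42) = -34113 - 8*(-1)/42 = -34113 - 1*(-4/21) = -34113 + 4/21 = -716369/21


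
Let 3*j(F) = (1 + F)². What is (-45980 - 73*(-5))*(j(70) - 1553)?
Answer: -5808310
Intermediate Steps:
j(F) = (1 + F)²/3
(-45980 - 73*(-5))*(j(70) - 1553) = (-45980 - 73*(-5))*((1 + 70)²/3 - 1553) = (-45980 + 365)*((⅓)*71² - 1553) = -45615*((⅓)*5041 - 1553) = -45615*(5041/3 - 1553) = -45615*382/3 = -5808310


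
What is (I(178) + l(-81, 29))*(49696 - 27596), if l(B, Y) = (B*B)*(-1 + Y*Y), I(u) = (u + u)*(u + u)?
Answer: 124599269600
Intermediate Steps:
I(u) = 4*u² (I(u) = (2*u)*(2*u) = 4*u²)
l(B, Y) = B²*(-1 + Y²)
(I(178) + l(-81, 29))*(49696 - 27596) = (4*178² + (-81)²*(-1 + 29²))*(49696 - 27596) = (4*31684 + 6561*(-1 + 841))*22100 = (126736 + 6561*840)*22100 = (126736 + 5511240)*22100 = 5637976*22100 = 124599269600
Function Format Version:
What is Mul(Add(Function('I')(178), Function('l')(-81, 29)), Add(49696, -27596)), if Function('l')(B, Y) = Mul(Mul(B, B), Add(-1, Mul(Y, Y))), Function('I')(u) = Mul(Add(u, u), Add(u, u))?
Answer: 124599269600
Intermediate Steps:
Function('I')(u) = Mul(4, Pow(u, 2)) (Function('I')(u) = Mul(Mul(2, u), Mul(2, u)) = Mul(4, Pow(u, 2)))
Function('l')(B, Y) = Mul(Pow(B, 2), Add(-1, Pow(Y, 2)))
Mul(Add(Function('I')(178), Function('l')(-81, 29)), Add(49696, -27596)) = Mul(Add(Mul(4, Pow(178, 2)), Mul(Pow(-81, 2), Add(-1, Pow(29, 2)))), Add(49696, -27596)) = Mul(Add(Mul(4, 31684), Mul(6561, Add(-1, 841))), 22100) = Mul(Add(126736, Mul(6561, 840)), 22100) = Mul(Add(126736, 5511240), 22100) = Mul(5637976, 22100) = 124599269600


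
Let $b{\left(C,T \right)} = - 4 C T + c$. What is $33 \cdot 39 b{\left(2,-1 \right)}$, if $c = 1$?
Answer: $11583$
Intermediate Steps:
$b{\left(C,T \right)} = 1 - 4 C T$ ($b{\left(C,T \right)} = - 4 C T + 1 = 1 - 4 C T$)
$33 \cdot 39 b{\left(2,-1 \right)} = 33 \cdot 39 \left(1 - 8 \left(-1\right)\right) = 1287 \left(1 + 8\right) = 1287 \cdot 9 = 11583$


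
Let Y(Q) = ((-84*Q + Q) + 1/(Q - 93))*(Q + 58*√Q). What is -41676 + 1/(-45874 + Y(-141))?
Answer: -51603778179957909819162/1238213316535342991 - 12388978524*I*√141/1238213316535342991 ≈ -41676.0 - 1.1881e-7*I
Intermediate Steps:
Y(Q) = (Q + 58*√Q)*(1/(-93 + Q) - 83*Q) (Y(Q) = (-83*Q + 1/(-93 + Q))*(Q + 58*√Q) = (1/(-93 + Q) - 83*Q)*(Q + 58*√Q) = (Q + 58*√Q)*(1/(-93 + Q) - 83*Q))
-41676 + 1/(-45874 + Y(-141)) = -41676 + 1/(-45874 + (-141 - 95707134*I*√141 - 83*(-141)³ + 58*√(-141) + 7719*(-141)² + 447702*(-141)^(3/2))/(-93 - 141)) = -41676 + 1/(-45874 + (-141 - 95707134*I*√141 - 83*(-2803221) + 58*(I*√141) + 7719*19881 + 447702*(-141*I*√141))/(-234)) = -41676 + 1/(-45874 - (-141 - 95707134*I*√141 + 232667343 + 58*I*√141 + 153461439 - 63125982*I*√141)/234) = -41676 + 1/(-45874 - (386128641 - 158833058*I*√141)/234) = -41676 + 1/(-45874 + (-128709547/78 + 79416529*I*√141/117)) = -41676 + 1/(-132287719/78 + 79416529*I*√141/117)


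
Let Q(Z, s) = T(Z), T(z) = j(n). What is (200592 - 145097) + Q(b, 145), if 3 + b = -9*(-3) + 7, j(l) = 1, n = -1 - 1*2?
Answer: 55496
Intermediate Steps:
n = -3 (n = -1 - 2 = -3)
T(z) = 1
b = 31 (b = -3 + (-9*(-3) + 7) = -3 + (27 + 7) = -3 + 34 = 31)
Q(Z, s) = 1
(200592 - 145097) + Q(b, 145) = (200592 - 145097) + 1 = 55495 + 1 = 55496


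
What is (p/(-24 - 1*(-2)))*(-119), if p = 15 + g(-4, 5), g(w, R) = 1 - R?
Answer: 119/2 ≈ 59.500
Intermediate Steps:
p = 11 (p = 15 + (1 - 1*5) = 15 + (1 - 5) = 15 - 4 = 11)
(p/(-24 - 1*(-2)))*(-119) = (11/(-24 - 1*(-2)))*(-119) = (11/(-24 + 2))*(-119) = (11/(-22))*(-119) = (11*(-1/22))*(-119) = -½*(-119) = 119/2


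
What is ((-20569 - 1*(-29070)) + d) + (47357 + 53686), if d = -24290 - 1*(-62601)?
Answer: 147855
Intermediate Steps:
d = 38311 (d = -24290 + 62601 = 38311)
((-20569 - 1*(-29070)) + d) + (47357 + 53686) = ((-20569 - 1*(-29070)) + 38311) + (47357 + 53686) = ((-20569 + 29070) + 38311) + 101043 = (8501 + 38311) + 101043 = 46812 + 101043 = 147855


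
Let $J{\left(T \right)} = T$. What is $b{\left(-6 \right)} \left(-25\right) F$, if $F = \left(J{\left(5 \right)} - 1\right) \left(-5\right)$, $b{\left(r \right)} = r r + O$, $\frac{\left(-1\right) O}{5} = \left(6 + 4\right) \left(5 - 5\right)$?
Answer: $18000$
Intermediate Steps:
$O = 0$ ($O = - 5 \left(6 + 4\right) \left(5 - 5\right) = - 5 \cdot 10 \cdot 0 = \left(-5\right) 0 = 0$)
$b{\left(r \right)} = r^{2}$ ($b{\left(r \right)} = r r + 0 = r^{2} + 0 = r^{2}$)
$F = -20$ ($F = \left(5 - 1\right) \left(-5\right) = 4 \left(-5\right) = -20$)
$b{\left(-6 \right)} \left(-25\right) F = \left(-6\right)^{2} \left(-25\right) \left(-20\right) = 36 \left(-25\right) \left(-20\right) = \left(-900\right) \left(-20\right) = 18000$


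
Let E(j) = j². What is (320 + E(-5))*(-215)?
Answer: -74175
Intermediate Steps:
(320 + E(-5))*(-215) = (320 + (-5)²)*(-215) = (320 + 25)*(-215) = 345*(-215) = -74175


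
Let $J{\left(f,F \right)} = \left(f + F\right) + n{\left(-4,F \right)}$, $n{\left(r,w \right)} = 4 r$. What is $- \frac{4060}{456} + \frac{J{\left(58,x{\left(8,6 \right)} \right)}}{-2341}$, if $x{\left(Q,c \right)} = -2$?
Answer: $- \frac{2380675}{266874} \approx -8.9206$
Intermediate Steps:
$J{\left(f,F \right)} = -16 + F + f$ ($J{\left(f,F \right)} = \left(f + F\right) + 4 \left(-4\right) = \left(F + f\right) - 16 = -16 + F + f$)
$- \frac{4060}{456} + \frac{J{\left(58,x{\left(8,6 \right)} \right)}}{-2341} = - \frac{4060}{456} + \frac{-16 - 2 + 58}{-2341} = \left(-4060\right) \frac{1}{456} + 40 \left(- \frac{1}{2341}\right) = - \frac{1015}{114} - \frac{40}{2341} = - \frac{2380675}{266874}$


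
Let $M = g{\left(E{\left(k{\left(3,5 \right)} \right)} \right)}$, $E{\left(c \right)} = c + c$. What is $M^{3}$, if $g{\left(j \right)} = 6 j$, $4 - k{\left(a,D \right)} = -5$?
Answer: $1259712$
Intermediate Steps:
$k{\left(a,D \right)} = 9$ ($k{\left(a,D \right)} = 4 - -5 = 4 + 5 = 9$)
$E{\left(c \right)} = 2 c$
$M = 108$ ($M = 6 \cdot 2 \cdot 9 = 6 \cdot 18 = 108$)
$M^{3} = 108^{3} = 1259712$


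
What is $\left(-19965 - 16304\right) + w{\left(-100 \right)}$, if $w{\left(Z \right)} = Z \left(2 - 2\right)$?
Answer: $-36269$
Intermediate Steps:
$w{\left(Z \right)} = 0$ ($w{\left(Z \right)} = Z 0 = 0$)
$\left(-19965 - 16304\right) + w{\left(-100 \right)} = \left(-19965 - 16304\right) + 0 = -36269 + 0 = -36269$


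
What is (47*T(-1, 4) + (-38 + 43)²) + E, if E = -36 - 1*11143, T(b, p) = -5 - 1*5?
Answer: -11624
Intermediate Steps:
T(b, p) = -10 (T(b, p) = -5 - 5 = -10)
E = -11179 (E = -36 - 11143 = -11179)
(47*T(-1, 4) + (-38 + 43)²) + E = (47*(-10) + (-38 + 43)²) - 11179 = (-470 + 5²) - 11179 = (-470 + 25) - 11179 = -445 - 11179 = -11624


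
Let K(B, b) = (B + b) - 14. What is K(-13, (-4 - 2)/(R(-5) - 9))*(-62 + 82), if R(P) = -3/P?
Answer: -3680/7 ≈ -525.71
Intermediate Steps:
K(B, b) = -14 + B + b
K(-13, (-4 - 2)/(R(-5) - 9))*(-62 + 82) = (-14 - 13 + (-4 - 2)/(-3/(-5) - 9))*(-62 + 82) = (-14 - 13 - 6/(-3*(-1/5) - 9))*20 = (-14 - 13 - 6/(3/5 - 9))*20 = (-14 - 13 - 6/(-42/5))*20 = (-14 - 13 - 6*(-5/42))*20 = (-14 - 13 + 5/7)*20 = -184/7*20 = -3680/7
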